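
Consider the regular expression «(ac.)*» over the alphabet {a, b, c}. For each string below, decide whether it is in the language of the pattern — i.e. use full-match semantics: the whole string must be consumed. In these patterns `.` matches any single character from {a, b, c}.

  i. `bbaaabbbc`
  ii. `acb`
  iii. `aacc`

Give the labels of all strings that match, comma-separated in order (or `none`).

i → no match
ii → match
iii → no match

ii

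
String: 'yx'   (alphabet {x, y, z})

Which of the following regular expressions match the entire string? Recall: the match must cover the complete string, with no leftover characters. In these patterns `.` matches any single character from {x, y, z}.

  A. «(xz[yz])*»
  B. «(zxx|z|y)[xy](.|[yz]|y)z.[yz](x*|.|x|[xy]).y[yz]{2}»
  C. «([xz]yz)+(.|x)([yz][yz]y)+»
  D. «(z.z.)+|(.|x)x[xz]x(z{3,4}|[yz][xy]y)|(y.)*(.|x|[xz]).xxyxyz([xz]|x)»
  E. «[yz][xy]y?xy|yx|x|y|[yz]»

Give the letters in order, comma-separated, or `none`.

A → no match
B → no match
C → no match — must end with 'y'
D → no match
E → match

E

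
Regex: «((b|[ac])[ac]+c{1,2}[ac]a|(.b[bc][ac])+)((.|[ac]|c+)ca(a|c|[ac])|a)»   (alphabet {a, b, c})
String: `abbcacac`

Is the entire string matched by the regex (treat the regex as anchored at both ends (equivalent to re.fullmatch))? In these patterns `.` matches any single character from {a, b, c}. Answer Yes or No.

Yes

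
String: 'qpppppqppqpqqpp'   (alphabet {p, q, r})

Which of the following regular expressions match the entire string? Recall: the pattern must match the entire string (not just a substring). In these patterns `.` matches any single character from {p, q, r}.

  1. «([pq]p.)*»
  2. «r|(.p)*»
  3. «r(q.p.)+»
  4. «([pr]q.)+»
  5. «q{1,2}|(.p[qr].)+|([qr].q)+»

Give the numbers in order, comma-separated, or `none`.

1

1 → match
2 → no match
3 → no match — must start with 'rq'
4 → no match
5 → no match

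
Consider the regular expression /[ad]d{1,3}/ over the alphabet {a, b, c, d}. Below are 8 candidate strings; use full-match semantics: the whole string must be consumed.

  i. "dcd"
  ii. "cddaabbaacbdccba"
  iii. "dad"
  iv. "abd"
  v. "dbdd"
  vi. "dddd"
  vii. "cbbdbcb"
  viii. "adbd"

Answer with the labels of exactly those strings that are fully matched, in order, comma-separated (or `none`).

i. "dcd" → no match
ii → no match — must end with "d"
iii. "dad" → no match
iv. "abd" → no match
v. "dbdd" → no match
vi. "dddd" → match
vii. "cbbdbcb" → no match — must end with "d"
viii. "adbd" → no match

vi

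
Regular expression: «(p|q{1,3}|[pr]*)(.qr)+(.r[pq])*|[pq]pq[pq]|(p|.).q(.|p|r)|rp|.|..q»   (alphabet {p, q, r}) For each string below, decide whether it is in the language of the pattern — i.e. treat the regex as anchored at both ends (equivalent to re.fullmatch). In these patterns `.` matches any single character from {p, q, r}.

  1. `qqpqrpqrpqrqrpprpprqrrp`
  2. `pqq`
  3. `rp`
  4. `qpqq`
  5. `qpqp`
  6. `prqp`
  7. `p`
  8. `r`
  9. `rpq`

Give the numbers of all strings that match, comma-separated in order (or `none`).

1, 2, 3, 4, 5, 6, 7, 8, 9

1 → match
2 → match
3 → match
4 → match
5 → match
6 → match
7 → match
8 → match
9 → match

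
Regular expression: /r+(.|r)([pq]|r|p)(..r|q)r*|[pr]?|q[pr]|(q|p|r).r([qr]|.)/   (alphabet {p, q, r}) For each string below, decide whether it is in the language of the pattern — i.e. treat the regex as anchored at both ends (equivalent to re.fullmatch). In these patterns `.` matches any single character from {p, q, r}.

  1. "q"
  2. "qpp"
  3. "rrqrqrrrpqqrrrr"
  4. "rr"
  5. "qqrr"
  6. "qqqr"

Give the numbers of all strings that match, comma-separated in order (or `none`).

5

1. "q" → no match
2. "qpp" → no match
3 → no match
4. "rr" → no match
5. "qqrr" → match
6. "qqqr" → no match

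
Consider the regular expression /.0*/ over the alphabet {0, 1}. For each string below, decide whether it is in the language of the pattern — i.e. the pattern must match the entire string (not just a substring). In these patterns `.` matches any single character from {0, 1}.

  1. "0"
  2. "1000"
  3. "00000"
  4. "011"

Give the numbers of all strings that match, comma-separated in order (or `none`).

1 → match
2 → match
3 → match
4 → no match

1, 2, 3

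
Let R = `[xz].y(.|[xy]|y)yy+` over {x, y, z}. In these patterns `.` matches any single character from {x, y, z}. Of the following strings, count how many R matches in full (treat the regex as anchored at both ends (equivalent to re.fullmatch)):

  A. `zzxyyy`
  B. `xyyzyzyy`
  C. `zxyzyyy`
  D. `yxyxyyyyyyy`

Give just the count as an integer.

1

A → no match
B → no match
C → match
D → no match
Total matched: 1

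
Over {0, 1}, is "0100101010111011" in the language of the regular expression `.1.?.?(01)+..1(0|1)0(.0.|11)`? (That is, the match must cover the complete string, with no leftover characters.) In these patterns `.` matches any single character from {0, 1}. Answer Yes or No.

Yes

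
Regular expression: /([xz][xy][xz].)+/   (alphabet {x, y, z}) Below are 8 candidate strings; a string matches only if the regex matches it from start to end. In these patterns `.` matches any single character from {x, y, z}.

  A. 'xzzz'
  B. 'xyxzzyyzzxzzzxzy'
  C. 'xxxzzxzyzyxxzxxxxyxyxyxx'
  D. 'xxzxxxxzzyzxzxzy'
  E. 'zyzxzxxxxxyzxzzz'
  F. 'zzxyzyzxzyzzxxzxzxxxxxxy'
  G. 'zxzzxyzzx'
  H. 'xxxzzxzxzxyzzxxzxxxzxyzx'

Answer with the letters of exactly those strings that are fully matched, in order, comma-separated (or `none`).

A. 'xzzz' → no match
B → no match
C → match
D → match
E → no match
F → no match
G. 'zxzzxyzzx' → no match
H → no match

C, D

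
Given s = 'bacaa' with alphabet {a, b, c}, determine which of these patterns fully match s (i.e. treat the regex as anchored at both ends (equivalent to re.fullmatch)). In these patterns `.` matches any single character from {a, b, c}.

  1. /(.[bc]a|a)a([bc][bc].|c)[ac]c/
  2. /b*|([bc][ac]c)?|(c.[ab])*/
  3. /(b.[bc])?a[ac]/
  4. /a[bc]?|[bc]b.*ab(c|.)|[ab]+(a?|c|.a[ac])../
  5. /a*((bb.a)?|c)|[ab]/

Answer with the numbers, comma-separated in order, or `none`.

3, 4

1 → no match — must end with 'c'
2 → no match
3 → match
4 → match
5 → no match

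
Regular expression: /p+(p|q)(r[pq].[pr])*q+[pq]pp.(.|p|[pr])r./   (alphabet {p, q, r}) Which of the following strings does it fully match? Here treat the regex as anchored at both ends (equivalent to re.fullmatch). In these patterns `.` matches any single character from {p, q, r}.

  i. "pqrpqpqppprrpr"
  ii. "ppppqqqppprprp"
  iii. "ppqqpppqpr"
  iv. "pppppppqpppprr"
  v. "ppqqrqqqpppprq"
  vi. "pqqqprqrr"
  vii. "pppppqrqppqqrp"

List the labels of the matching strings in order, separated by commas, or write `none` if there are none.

i → no match
ii → match
iii. "ppqqpppqpr" → no match
iv → no match
v → no match
vi. "pqqqprqrr" → no match
vii → no match

ii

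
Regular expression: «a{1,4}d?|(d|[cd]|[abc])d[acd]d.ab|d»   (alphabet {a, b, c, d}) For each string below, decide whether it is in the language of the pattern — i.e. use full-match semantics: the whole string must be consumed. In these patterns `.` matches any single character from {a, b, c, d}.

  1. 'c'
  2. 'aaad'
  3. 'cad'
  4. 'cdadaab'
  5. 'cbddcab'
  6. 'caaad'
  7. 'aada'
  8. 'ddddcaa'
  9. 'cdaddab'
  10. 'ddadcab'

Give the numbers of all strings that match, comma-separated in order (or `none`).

1 → no match
2 → match
3 → no match
4 → match
5 → no match
6 → no match
7 → no match
8 → no match
9 → match
10 → match

2, 4, 9, 10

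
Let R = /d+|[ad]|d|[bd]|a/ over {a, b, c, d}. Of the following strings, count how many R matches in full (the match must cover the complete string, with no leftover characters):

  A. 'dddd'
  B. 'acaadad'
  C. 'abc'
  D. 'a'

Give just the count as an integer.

2

A → match
B → no match
C → no match
D → match
Total matched: 2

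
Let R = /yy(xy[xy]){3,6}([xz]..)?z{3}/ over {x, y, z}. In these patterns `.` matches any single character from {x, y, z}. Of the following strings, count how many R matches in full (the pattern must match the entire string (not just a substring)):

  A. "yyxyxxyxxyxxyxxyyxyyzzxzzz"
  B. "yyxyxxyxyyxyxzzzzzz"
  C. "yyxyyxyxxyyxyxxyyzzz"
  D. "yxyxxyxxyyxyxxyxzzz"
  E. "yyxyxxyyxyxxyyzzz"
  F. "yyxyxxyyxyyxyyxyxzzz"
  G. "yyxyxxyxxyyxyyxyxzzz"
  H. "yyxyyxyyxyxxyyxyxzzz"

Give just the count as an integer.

6

A → match
B → no match
C → match
D → no match — must start with "yyxy"
E → match
F → match
G → match
H → match
Total matched: 6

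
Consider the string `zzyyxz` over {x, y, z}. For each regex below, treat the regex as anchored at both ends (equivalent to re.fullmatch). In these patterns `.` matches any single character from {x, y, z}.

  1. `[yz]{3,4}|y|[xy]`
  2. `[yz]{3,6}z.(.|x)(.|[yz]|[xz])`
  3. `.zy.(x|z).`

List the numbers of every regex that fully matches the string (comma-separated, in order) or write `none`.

1 → no match
2 → no match
3 → match

3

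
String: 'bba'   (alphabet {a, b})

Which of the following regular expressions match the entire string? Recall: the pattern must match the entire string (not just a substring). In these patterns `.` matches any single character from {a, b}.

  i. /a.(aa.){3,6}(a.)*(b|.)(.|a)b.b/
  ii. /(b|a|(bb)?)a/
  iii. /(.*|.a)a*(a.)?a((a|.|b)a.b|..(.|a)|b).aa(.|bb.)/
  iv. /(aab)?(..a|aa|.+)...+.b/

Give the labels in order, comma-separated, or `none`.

ii

i → no match — must start with 'a'
ii → match
iii → no match
iv → no match — must end with 'b'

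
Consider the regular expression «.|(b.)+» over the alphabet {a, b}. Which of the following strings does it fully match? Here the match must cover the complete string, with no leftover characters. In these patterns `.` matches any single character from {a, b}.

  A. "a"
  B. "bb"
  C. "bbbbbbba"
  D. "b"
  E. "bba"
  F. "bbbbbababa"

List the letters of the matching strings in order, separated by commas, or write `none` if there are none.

A, B, C, D, F

A → match
B → match
C → match
D → match
E → no match
F → match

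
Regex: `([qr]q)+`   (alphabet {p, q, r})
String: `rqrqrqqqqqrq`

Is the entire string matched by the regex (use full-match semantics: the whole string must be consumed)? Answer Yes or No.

Yes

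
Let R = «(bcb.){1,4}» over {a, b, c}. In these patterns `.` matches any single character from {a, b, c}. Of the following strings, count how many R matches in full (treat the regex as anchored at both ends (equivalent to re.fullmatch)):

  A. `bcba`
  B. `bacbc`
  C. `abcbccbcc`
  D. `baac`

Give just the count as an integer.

1

A → match
B → no match — must start with `bcb`
C → no match — must start with `bcb`
D → no match — must start with `bcb`
Total matched: 1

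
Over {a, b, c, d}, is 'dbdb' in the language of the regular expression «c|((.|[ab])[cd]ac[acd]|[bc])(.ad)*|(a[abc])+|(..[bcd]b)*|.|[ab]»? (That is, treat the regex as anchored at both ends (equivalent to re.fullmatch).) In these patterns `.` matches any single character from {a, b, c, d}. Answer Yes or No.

Yes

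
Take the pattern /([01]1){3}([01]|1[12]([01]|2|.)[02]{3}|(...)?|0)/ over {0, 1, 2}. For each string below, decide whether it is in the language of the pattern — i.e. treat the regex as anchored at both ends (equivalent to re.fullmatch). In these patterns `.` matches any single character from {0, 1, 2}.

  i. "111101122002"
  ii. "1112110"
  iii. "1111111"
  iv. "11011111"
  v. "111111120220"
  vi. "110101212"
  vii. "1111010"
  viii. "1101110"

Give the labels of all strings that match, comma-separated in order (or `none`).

i → match
ii → no match
iii → match
iv → no match
v → match
vi → match
vii → match
viii → match

i, iii, v, vi, vii, viii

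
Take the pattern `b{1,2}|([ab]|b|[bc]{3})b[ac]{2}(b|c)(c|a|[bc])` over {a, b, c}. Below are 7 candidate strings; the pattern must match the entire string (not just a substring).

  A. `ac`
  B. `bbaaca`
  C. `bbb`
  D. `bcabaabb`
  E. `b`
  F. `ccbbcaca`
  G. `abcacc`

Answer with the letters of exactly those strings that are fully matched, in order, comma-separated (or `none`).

A → no match
B → match
C → no match
D → no match
E → match
F → match
G → match

B, E, F, G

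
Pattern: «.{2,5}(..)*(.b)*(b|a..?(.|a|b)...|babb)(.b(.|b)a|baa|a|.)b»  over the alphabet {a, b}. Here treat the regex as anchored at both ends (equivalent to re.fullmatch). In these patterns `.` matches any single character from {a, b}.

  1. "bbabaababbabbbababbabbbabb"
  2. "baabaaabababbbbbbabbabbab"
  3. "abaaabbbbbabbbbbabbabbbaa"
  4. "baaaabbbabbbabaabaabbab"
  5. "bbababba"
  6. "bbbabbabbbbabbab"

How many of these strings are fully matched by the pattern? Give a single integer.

3

1 → no match
2 → match
3 → no match — must end with "b"
4 → match
5. "bbababba" → no match — must end with "b"
6 → match
Total matched: 3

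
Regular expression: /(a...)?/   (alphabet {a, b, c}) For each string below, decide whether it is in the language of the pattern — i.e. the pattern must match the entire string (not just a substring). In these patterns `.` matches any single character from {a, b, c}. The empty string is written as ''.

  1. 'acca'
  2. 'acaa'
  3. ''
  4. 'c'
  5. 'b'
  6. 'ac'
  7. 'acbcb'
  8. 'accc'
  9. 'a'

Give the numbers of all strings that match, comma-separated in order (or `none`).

1, 2, 3, 8

1. 'acca' → match
2. 'acaa' → match
3. '' → match
4. 'c' → no match
5. 'b' → no match
6. 'ac' → no match
7. 'acbcb' → no match
8. 'accc' → match
9. 'a' → no match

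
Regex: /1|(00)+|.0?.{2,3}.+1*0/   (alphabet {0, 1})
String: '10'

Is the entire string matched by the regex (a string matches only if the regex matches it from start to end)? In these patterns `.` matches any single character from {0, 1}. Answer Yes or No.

No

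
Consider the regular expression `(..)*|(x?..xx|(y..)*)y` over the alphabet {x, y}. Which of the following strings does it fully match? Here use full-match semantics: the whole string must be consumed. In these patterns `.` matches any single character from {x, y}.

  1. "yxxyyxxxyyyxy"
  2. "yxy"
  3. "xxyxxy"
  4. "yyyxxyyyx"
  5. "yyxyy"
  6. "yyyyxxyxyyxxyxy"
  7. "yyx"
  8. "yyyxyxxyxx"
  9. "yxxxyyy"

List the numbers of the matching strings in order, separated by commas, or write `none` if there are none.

3, 8

1 → no match
2 → no match
3 → match
4 → no match
5 → no match
6 → no match
7 → no match
8 → match
9 → no match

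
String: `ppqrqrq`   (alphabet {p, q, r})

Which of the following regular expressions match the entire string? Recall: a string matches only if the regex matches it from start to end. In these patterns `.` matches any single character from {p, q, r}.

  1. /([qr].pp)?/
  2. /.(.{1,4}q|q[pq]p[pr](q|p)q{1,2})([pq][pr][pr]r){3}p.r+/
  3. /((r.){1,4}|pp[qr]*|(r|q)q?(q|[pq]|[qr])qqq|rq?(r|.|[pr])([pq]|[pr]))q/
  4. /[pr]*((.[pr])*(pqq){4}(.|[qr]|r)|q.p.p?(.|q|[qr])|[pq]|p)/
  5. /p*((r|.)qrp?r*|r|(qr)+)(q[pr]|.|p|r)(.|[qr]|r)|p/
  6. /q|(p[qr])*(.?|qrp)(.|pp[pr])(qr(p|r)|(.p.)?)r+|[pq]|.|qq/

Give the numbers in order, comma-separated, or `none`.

3, 5

1 → no match
2 → no match — must end with `r`
3 → match
4 → no match
5 → match
6 → no match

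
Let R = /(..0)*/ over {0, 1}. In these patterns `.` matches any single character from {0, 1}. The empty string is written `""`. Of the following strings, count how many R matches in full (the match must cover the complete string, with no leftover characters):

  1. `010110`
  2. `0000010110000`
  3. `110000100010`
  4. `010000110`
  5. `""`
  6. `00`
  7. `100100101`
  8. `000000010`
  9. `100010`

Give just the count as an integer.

1 → match
2 → no match
3 → match
4 → match
5 → match
6 → no match
7 → no match
8 → match
9 → match
Total matched: 6

6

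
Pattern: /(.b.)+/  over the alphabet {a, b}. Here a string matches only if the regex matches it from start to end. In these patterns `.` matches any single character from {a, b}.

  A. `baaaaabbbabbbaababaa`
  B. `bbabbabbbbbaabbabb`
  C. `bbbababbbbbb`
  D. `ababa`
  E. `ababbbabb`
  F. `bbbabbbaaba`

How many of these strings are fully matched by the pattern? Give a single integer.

A → no match
B → match
C → match
D → no match
E → match
F → no match
Total matched: 3

3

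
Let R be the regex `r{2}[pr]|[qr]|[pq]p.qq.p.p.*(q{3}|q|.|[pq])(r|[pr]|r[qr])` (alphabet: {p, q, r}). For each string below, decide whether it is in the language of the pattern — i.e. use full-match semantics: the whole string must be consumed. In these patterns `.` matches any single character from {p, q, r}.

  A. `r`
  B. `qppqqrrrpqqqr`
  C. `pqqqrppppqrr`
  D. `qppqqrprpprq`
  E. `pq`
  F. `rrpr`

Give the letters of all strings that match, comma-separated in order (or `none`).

A, D

A → match
B → no match
C → no match
D → match
E → no match
F → no match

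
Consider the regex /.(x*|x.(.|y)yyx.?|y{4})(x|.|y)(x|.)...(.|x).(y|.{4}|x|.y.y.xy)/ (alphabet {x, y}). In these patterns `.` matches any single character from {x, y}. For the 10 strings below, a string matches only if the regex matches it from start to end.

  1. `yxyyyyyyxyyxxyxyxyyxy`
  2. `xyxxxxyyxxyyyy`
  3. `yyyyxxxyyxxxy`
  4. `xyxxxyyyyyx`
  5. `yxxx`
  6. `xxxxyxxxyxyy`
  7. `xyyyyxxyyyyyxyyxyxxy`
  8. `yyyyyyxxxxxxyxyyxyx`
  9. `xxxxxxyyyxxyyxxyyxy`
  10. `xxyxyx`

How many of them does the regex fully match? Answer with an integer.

1 → no match
2 → no match
3 → no match
4. `xyxxxyyyyyx` → no match
5. `yxxx` → no match
6. `xxxxyxxxyxyy` → match
7 → no match
8 → no match
9 → no match
10. `xxyxyx` → no match
Total matched: 1

1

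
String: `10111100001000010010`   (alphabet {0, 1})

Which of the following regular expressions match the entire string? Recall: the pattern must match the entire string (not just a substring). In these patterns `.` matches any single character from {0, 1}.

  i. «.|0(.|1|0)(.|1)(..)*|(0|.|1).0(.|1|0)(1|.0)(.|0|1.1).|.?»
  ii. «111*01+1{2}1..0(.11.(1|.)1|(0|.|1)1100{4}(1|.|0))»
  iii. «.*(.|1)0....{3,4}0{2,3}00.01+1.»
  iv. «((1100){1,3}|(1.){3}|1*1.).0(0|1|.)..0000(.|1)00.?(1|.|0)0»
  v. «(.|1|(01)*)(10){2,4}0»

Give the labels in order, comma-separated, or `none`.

iv

i → no match
ii → no match — must start with `11`
iii → no match
iv → match
v → no match — must end with `100`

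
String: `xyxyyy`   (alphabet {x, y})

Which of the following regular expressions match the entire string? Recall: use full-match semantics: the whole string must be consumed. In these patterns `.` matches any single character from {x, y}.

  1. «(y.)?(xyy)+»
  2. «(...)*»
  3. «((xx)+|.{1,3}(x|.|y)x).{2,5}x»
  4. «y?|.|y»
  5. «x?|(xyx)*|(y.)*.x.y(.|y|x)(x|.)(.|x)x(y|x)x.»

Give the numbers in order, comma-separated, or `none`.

1 → no match — must end with `xyy`
2 → match
3 → no match — must end with `x`
4 → no match
5 → no match

2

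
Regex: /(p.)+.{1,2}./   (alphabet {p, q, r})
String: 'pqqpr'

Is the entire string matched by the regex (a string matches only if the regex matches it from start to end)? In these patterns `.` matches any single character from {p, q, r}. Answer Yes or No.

Yes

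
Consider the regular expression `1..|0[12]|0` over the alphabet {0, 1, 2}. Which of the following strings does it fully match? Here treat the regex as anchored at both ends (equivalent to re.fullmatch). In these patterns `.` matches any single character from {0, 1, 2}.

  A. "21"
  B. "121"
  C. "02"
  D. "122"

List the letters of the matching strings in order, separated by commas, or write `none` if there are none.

A. "21" → no match
B. "121" → match
C. "02" → match
D. "122" → match

B, C, D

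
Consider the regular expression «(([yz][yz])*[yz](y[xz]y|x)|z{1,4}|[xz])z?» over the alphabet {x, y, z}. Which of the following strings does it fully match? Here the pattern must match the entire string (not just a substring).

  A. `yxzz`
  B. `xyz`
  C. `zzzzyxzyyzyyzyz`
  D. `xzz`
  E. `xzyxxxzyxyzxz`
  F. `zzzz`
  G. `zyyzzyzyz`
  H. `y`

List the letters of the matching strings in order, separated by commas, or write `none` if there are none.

F, G

A → no match
B → no match
C → no match
D → no match
E → no match
F → match
G → match
H → no match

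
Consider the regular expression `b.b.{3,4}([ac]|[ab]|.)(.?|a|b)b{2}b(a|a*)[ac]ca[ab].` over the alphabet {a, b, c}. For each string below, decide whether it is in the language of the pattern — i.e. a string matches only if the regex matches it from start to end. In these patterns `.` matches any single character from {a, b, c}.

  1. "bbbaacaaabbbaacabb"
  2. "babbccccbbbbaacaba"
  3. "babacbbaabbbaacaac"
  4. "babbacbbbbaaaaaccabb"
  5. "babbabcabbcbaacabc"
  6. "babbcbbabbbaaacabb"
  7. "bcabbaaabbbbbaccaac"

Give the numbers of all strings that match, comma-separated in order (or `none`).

1, 2, 3, 4, 6

1 → match
2 → match
3 → match
4 → match
5 → no match
6 → match
7 → no match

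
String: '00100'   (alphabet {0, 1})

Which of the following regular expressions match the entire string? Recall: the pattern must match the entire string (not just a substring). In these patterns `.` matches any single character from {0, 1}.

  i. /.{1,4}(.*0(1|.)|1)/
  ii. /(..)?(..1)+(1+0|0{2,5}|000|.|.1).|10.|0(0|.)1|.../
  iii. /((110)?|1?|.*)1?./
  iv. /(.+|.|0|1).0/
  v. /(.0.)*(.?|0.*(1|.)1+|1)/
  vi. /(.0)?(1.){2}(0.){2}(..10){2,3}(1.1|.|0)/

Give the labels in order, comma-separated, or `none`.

i → match
ii → match
iii → match
iv → match
v → no match
vi → no match

i, ii, iii, iv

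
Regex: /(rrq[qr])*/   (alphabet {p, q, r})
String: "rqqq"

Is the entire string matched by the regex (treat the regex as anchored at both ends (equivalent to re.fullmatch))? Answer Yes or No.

No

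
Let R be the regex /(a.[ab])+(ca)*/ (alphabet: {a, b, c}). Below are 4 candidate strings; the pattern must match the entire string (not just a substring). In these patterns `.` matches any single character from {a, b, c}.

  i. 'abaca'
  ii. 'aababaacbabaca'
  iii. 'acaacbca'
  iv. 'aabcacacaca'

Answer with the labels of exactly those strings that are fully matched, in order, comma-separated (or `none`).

i → match
ii → match
iii → match
iv → match

i, ii, iii, iv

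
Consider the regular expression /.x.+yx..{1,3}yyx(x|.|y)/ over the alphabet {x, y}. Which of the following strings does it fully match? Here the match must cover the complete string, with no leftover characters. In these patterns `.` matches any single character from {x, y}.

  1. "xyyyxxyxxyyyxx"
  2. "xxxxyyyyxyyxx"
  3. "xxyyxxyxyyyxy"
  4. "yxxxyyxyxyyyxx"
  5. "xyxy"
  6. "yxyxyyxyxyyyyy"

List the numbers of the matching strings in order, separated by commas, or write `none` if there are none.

1 → no match
2 → no match
3 → match
4 → match
5. "xyxy" → no match
6 → no match

3, 4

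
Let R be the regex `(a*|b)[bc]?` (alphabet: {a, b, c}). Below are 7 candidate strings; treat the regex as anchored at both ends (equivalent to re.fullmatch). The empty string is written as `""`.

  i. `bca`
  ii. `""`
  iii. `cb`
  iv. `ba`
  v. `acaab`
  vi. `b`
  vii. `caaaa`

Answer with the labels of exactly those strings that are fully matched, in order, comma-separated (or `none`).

i → no match
ii → match
iii → no match
iv → no match
v → no match
vi → match
vii → no match

ii, vi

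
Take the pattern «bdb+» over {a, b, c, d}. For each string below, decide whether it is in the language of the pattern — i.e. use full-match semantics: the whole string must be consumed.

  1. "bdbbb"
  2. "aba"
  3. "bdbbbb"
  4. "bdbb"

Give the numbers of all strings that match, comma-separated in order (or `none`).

1 → match
2 → no match — must start with "bdb"
3 → match
4 → match

1, 3, 4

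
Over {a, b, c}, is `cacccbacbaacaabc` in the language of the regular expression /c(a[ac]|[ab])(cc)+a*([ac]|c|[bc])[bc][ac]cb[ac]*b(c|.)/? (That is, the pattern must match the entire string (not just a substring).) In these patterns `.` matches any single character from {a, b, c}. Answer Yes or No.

Yes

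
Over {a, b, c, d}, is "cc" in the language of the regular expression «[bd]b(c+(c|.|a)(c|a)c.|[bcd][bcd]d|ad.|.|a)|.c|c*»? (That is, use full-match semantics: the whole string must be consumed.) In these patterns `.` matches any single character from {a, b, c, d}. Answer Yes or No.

Yes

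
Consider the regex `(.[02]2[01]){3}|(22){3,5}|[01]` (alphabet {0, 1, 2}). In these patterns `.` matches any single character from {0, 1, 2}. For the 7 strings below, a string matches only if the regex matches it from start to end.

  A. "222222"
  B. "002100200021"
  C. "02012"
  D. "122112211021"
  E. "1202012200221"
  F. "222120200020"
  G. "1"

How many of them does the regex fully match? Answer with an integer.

5

A → match
B → match
C → no match
D → match
E → no match
F → match
G → match
Total matched: 5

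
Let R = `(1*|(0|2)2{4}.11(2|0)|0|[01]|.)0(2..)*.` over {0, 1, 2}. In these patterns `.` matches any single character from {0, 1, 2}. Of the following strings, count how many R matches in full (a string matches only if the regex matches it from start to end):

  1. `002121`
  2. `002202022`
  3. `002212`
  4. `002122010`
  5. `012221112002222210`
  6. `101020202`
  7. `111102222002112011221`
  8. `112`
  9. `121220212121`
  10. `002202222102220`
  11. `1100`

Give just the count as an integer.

6

1. `002121` → match
2. `002202022` → match
3. `002212` → match
4. `002122010` → match
5 → no match
6. `101020202` → no match
7 → no match
8. `112` → no match
9. `121220212121` → no match
10 → match
11. `1100` → match
Total matched: 6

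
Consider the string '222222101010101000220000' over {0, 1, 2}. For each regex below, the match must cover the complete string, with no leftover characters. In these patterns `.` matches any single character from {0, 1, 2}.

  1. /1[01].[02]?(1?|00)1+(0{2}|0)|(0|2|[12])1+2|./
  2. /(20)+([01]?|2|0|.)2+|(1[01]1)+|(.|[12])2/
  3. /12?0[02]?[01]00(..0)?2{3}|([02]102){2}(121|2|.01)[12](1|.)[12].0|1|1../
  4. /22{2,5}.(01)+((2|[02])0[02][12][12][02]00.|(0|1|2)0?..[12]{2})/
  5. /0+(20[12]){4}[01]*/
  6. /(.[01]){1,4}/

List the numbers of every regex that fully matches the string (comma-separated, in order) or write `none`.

4

1 → no match
2 → no match
3 → no match
4 → match
5 → no match — must start with '0'
6 → no match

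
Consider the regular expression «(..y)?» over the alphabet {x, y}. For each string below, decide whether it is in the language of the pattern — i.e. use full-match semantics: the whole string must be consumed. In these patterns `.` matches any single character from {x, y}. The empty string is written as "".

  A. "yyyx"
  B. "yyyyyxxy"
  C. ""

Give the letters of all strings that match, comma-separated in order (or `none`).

A. "yyyx" → no match
B. "yyyyyxxy" → no match
C. "" → match

C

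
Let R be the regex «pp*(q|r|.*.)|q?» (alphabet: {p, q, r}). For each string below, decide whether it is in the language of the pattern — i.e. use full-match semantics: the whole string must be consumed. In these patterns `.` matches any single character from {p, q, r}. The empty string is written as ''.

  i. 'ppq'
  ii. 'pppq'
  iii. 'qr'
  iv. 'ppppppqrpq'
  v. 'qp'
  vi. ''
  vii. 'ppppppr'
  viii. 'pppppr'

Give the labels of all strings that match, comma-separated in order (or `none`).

i → match
ii → match
iii → no match
iv → match
v → no match
vi → match
vii → match
viii → match

i, ii, iv, vi, vii, viii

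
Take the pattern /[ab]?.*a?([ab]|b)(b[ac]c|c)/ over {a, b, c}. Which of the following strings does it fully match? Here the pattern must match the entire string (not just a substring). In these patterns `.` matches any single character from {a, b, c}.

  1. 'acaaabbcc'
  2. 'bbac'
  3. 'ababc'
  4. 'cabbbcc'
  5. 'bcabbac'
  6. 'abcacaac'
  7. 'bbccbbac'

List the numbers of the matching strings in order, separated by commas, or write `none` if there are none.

1 → match
2 → match
3 → match
4 → match
5 → match
6 → match
7 → match

1, 2, 3, 4, 5, 6, 7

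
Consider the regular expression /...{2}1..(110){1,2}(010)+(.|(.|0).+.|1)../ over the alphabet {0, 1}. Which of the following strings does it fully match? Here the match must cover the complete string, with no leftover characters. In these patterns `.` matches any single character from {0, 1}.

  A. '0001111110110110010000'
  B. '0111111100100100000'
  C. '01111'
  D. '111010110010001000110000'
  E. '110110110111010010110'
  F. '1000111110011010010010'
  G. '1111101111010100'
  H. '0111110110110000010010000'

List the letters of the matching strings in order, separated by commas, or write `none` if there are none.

none

A → no match
B → no match
C → no match
D → no match
E → no match
F → no match
G → no match
H → no match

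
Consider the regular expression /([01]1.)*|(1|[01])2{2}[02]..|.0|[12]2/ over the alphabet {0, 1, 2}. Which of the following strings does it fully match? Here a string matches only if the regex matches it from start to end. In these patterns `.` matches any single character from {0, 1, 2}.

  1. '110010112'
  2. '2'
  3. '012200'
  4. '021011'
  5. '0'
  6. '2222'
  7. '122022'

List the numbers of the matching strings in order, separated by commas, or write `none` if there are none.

1 → match
2 → no match
3 → no match
4 → no match
5 → no match
6 → no match
7 → match

1, 7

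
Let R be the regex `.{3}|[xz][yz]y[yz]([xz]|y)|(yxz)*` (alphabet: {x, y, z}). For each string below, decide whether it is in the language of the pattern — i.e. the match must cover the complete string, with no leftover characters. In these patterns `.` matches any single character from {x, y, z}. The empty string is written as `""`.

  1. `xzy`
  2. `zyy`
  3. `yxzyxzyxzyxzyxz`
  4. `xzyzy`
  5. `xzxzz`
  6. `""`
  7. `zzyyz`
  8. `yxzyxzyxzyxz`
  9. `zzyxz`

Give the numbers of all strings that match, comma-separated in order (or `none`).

1 → match
2 → match
3 → match
4 → match
5 → no match
6 → match
7 → match
8 → match
9 → no match

1, 2, 3, 4, 6, 7, 8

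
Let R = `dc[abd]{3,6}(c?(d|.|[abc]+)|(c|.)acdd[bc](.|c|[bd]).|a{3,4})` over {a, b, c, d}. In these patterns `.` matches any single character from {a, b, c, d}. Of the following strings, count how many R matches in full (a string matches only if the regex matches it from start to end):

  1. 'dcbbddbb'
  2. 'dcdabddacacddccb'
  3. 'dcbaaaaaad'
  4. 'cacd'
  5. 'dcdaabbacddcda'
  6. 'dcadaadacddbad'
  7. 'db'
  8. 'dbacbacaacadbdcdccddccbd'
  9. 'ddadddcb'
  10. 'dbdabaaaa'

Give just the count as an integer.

1 → match
2 → match
3 → no match
4 → no match — must start with 'dc'
5 → match
6 → match
7 → no match — must start with 'dc'
8 → no match — must start with 'dc'
9 → no match — must start with 'dc'
10 → no match — must start with 'dc'
Total matched: 4

4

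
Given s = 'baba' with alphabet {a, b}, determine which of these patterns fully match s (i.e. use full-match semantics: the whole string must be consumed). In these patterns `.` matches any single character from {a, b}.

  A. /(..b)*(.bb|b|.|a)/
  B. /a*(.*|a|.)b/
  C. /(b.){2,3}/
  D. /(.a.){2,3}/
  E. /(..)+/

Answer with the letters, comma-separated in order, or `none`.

A, C, E

A → match
B → no match — must end with 'b'
C → match
D → no match
E → match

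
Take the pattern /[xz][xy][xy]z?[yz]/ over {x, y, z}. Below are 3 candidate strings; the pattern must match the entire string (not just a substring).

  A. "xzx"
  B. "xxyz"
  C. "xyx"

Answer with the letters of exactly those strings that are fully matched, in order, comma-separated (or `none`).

A → no match
B → match
C → no match

B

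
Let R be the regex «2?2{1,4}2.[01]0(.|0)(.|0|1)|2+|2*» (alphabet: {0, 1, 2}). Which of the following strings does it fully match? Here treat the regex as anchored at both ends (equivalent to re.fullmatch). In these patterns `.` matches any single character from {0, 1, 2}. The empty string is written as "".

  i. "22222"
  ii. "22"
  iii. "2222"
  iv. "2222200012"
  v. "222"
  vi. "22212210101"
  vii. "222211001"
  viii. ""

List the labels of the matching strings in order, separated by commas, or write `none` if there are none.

i → match
ii → match
iii → match
iv → match
v → match
vi → no match
vii → match
viii → match

i, ii, iii, iv, v, vii, viii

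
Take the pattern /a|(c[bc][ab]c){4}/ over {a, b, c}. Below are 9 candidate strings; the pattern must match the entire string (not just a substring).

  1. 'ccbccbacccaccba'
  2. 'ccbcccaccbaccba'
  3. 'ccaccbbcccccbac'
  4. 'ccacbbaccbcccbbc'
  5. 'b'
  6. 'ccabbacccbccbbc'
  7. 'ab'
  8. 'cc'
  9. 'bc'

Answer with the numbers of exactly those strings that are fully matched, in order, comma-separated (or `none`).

1 → no match
2 → no match
3 → no match
4 → no match
5 → no match
6 → no match
7 → no match
8 → no match
9 → no match

none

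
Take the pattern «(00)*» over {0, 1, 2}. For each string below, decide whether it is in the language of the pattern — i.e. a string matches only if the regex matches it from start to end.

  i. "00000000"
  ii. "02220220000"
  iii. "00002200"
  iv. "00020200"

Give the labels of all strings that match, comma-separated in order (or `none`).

i

i → match
ii → no match
iii → no match
iv → no match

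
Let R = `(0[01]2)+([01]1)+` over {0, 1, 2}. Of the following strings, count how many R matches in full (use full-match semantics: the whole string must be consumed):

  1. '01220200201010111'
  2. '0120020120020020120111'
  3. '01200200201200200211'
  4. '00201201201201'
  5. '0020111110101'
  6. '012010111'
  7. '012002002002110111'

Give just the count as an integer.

6

1 → no match
2 → match
3 → match
4 → match
5 → match
6. '012010111' → match
7 → match
Total matched: 6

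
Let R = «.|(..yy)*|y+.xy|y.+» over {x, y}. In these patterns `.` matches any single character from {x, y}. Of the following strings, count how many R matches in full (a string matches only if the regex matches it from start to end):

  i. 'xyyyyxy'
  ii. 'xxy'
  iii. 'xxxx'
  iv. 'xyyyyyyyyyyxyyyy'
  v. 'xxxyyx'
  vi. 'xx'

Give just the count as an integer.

i → no match
ii → no match
iii → no match
iv → no match
v → no match
vi → no match
Total matched: 0

0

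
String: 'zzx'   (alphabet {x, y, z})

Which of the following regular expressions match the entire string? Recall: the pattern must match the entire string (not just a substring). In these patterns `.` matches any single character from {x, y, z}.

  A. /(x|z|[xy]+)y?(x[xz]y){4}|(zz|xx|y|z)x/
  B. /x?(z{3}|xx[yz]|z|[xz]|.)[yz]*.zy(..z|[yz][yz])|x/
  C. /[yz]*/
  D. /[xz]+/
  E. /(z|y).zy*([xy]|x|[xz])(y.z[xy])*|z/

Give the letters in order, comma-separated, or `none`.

A, D

A → match
B → no match
C → no match
D → match
E → no match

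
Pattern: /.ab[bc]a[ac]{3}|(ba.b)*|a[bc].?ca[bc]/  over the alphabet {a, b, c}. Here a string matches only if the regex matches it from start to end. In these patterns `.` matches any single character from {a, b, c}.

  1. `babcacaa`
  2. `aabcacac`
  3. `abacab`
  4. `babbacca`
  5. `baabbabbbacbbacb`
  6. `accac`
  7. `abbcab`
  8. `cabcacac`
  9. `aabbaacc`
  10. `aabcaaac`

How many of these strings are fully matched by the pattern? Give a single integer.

1. `babcacaa` → match
2. `aabcacac` → match
3. `abacab` → match
4. `babbacca` → match
5 → match
6. `accac` → match
7. `abbcab` → match
8. `cabcacac` → match
9. `aabbaacc` → match
10. `aabcaaac` → match
Total matched: 10

10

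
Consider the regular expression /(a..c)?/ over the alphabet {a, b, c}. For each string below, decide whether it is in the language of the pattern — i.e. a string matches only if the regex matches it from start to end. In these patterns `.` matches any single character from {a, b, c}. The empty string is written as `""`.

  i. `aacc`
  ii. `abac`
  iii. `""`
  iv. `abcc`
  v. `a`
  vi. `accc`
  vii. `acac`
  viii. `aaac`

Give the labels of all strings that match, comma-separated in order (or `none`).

i → match
ii → match
iii → match
iv → match
v → no match
vi → match
vii → match
viii → match

i, ii, iii, iv, vi, vii, viii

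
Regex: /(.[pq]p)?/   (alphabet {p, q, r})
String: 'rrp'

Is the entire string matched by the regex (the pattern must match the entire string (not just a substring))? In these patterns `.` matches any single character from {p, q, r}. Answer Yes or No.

No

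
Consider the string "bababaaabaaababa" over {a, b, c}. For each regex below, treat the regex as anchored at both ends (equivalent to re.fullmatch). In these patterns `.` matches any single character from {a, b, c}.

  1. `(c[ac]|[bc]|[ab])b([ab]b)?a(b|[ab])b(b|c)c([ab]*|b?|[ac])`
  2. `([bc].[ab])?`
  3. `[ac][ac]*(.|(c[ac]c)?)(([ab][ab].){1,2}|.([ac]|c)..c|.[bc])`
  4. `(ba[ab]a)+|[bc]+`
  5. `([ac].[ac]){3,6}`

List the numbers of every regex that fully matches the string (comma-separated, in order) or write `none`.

4

1 → no match
2 → no match
3 → no match
4 → match
5 → no match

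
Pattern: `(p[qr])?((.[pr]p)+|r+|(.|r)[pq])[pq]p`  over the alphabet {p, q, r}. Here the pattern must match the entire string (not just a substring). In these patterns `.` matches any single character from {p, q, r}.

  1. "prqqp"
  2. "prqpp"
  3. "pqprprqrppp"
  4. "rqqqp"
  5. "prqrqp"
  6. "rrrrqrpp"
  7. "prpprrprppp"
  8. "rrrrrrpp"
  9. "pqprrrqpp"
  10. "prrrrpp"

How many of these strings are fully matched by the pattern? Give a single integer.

2

1. "prqqp" → no match
2. "prqpp" → no match
3. "pqprprqrppp" → no match
4. "rqqqp" → no match
5. "prqrqp" → no match
6. "rrrrqrpp" → no match
7. "prpprrprppp" → no match
8. "rrrrrrpp" → match
9. "pqprrrqpp" → no match
10. "prrrrpp" → match
Total matched: 2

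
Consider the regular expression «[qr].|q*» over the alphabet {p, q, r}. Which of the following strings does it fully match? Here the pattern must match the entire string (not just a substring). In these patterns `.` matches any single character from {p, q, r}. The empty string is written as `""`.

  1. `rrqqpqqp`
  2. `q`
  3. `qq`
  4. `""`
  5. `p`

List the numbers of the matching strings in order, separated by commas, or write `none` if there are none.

2, 3, 4

1. `rrqqpqqp` → no match
2. `q` → match
3. `qq` → match
4. `""` → match
5. `p` → no match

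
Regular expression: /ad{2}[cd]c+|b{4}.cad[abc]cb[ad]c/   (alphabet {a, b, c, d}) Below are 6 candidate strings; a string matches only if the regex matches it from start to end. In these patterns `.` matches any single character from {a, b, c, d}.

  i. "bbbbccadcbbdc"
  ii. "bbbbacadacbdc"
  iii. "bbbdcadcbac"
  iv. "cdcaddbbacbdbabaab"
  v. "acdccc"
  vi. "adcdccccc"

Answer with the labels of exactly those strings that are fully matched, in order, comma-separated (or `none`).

i → no match
ii → match
iii. "bbbdcadcbac" → no match
iv → no match — must end with "c"
v. "acdccc" → no match
vi. "adcdccccc" → no match

ii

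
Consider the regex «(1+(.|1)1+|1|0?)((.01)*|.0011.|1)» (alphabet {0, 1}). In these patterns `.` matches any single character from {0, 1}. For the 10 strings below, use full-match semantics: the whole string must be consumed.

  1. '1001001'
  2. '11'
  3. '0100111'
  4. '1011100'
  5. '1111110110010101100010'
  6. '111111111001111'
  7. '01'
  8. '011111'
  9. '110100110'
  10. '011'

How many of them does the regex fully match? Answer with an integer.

1 → match
2 → match
3 → match
4 → no match
5 → no match
6 → no match
7 → match
8 → no match
9 → no match
10 → no match
Total matched: 4

4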